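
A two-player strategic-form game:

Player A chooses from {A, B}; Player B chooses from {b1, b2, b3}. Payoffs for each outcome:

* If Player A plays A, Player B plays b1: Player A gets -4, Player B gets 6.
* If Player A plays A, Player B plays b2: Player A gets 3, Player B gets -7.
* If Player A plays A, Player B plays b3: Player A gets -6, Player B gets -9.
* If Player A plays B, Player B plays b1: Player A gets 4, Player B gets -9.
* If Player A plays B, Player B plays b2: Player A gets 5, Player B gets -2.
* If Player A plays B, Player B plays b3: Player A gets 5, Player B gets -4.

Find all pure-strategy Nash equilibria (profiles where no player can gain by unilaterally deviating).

Pure NE: (B, b2)

(A, b1): Player A can switch to B (-4 → 4). Not NE.
(A, b2): Player A can switch to B (3 → 5). Not NE.
(A, b3): Player A can switch to B (-6 → 5). Not NE.
(B, b1): Player B can switch to b2 (-9 → -2). Not NE.
(B, b2): Player A gets 5, best alternative 3; Player B gets -2, best alternative -4. No profitable deviation — NE.
(B, b3): Player B can switch to b2 (-4 → -2). Not NE.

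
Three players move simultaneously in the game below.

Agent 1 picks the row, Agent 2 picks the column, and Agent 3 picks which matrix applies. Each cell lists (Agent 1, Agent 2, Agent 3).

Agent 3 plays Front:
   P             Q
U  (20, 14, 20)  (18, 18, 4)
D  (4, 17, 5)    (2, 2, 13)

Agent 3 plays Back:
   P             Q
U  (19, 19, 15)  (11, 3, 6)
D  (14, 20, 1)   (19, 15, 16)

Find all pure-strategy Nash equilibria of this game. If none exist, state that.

There is no pure-strategy Nash equilibrium.

For each strategy profile, look for a profitable unilateral deviation.
(U, P, Front): Agent 2 can switch to Q (14 → 18). Not NE.
(U, P, Back): Agent 3 can switch to Front (15 → 20). Not NE.
(U, Q, Front): Agent 3 can switch to Back (4 → 6). Not NE.
(U, Q, Back): Agent 1 can switch to D (11 → 19). Not NE.
(D, P, Front): Agent 1 can switch to U (4 → 20). Not NE.
(D, P, Back): Agent 1 can switch to U (14 → 19). Not NE.
(D, Q, Front): Agent 1 can switch to U (2 → 18). Not NE.
(D, Q, Back): Agent 2 can switch to P (15 → 20). Not NE.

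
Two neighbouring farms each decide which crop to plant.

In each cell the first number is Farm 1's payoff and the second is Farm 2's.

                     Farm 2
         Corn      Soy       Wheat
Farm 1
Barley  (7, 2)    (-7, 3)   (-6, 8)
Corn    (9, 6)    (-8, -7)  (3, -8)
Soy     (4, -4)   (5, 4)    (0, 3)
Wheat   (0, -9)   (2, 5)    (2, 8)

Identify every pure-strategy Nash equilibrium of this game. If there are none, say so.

Pure-strategy Nash equilibria: (Corn, Corn); (Soy, Soy)

Mark each player's best response to every combination of opponents' strategies; a profile where every player is best-responding is a pure Nash equilibrium.
Farm 1 against Corn: payoffs 7, 9, 4, 0 → best response Corn.
Farm 1 against Soy: payoffs -7, -8, 5, 2 → best response Soy.
Farm 1 against Wheat: payoffs -6, 3, 0, 2 → best response Corn.
Farm 2 against Barley: payoffs 2, 3, 8 → best response Wheat.
Farm 2 against Corn: payoffs 6, -7, -8 → best response Corn.
Farm 2 against Soy: payoffs -4, 4, 3 → best response Soy.
Farm 2 against Wheat: payoffs -9, 5, 8 → best response Wheat.
Mutual best responses: (Corn, Corn); (Soy, Soy).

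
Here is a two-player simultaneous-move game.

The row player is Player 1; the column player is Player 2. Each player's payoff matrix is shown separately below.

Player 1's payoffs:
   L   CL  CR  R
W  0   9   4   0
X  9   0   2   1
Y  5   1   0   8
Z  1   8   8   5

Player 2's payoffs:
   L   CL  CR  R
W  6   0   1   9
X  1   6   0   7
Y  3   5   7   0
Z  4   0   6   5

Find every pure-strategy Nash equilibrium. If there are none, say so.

(Z, CR)

Player 1 against L: payoffs 0, 9, 5, 1 → best response X.
Player 1 against CL: payoffs 9, 0, 1, 8 → best response W.
Player 1 against CR: payoffs 4, 2, 0, 8 → best response Z.
Player 1 against R: payoffs 0, 1, 8, 5 → best response Y.
Player 2 against W: payoffs 6, 0, 1, 9 → best response R.
Player 2 against X: payoffs 1, 6, 0, 7 → best response R.
Player 2 against Y: payoffs 3, 5, 7, 0 → best response CR.
Player 2 against Z: payoffs 4, 0, 6, 5 → best response CR.
Mutual best responses: (Z, CR).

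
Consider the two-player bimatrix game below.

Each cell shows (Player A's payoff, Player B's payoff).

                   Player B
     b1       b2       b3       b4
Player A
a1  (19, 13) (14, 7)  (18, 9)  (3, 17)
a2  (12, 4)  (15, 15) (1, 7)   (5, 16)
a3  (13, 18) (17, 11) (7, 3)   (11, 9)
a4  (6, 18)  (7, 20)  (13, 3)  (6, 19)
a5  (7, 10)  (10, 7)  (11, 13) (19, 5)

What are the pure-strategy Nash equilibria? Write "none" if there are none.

Mark each player's best response to every combination of opponents' strategies; a profile where every player is best-responding is a pure Nash equilibrium.
Player A against b1: payoffs 19, 12, 13, 6, 7 → best response a1.
Player A against b2: payoffs 14, 15, 17, 7, 10 → best response a3.
Player A against b3: payoffs 18, 1, 7, 13, 11 → best response a1.
Player A against b4: payoffs 3, 5, 11, 6, 19 → best response a5.
Player B against a1: payoffs 13, 7, 9, 17 → best response b4.
Player B against a2: payoffs 4, 15, 7, 16 → best response b4.
Player B against a3: payoffs 18, 11, 3, 9 → best response b1.
Player B against a4: payoffs 18, 20, 3, 19 → best response b2.
Player B against a5: payoffs 10, 7, 13, 5 → best response b3.
No profile is a mutual best response for all players.

No pure-strategy Nash equilibrium.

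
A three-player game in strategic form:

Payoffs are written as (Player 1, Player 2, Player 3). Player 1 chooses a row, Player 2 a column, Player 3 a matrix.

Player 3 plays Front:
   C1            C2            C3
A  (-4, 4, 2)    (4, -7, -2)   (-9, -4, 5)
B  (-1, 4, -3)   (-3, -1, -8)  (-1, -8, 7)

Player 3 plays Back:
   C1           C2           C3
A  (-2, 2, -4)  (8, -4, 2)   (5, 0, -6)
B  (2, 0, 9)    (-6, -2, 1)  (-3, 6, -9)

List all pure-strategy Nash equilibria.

This game has no pure Nash equilibrium.

Player 1 against (C1, Front): payoffs -4, -1 → best response B.
Player 1 against (C1, Back): payoffs -2, 2 → best response B.
Player 1 against (C2, Front): payoffs 4, -3 → best response A.
Player 1 against (C2, Back): payoffs 8, -6 → best response A.
Player 1 against (C3, Front): payoffs -9, -1 → best response B.
Player 1 against (C3, Back): payoffs 5, -3 → best response A.
Player 2 against (A, Front): payoffs 4, -7, -4 → best response C1.
Player 2 against (A, Back): payoffs 2, -4, 0 → best response C1.
Player 2 against (B, Front): payoffs 4, -1, -8 → best response C1.
Player 2 against (B, Back): payoffs 0, -2, 6 → best response C3.
Player 3 against (A, C1): payoffs 2, -4 → best response Front.
Player 3 against (A, C2): payoffs -2, 2 → best response Back.
Player 3 against (A, C3): payoffs 5, -6 → best response Front.
Player 3 against (B, C1): payoffs -3, 9 → best response Back.
Player 3 against (B, C2): payoffs -8, 1 → best response Back.
Player 3 against (B, C3): payoffs 7, -9 → best response Front.
No profile is a mutual best response for all players.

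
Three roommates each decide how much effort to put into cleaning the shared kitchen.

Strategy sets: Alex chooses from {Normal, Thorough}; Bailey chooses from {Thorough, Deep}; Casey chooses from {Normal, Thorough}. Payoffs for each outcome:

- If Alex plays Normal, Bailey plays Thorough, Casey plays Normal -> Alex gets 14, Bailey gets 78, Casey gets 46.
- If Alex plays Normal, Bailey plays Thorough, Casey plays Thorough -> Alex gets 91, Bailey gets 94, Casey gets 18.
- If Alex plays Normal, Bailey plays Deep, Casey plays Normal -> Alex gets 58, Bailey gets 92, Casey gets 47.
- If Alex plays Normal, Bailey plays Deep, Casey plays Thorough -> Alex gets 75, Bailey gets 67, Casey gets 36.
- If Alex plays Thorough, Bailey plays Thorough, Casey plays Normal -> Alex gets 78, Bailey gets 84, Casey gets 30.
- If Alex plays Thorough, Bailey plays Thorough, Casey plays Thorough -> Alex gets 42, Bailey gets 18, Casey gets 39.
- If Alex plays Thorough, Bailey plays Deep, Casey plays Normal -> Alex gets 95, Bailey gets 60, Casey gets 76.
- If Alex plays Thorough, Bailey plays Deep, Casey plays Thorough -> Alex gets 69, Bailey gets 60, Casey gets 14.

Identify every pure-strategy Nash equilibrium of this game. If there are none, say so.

For each player, find the best response to each opponent profile; mutual best responses are the pure NE.
Alex against (Thorough, Normal): payoffs 14, 78 → best response Thorough.
Alex against (Thorough, Thorough): payoffs 91, 42 → best response Normal.
Alex against (Deep, Normal): payoffs 58, 95 → best response Thorough.
Alex against (Deep, Thorough): payoffs 75, 69 → best response Normal.
Bailey against (Normal, Normal): payoffs 78, 92 → best response Deep.
Bailey against (Normal, Thorough): payoffs 94, 67 → best response Thorough.
Bailey against (Thorough, Normal): payoffs 84, 60 → best response Thorough.
Bailey against (Thorough, Thorough): payoffs 18, 60 → best response Deep.
Casey against (Normal, Thorough): payoffs 46, 18 → best response Normal.
Casey against (Normal, Deep): payoffs 47, 36 → best response Normal.
Casey against (Thorough, Thorough): payoffs 30, 39 → best response Thorough.
Casey against (Thorough, Deep): payoffs 76, 14 → best response Normal.
No profile is a mutual best response for all players.

none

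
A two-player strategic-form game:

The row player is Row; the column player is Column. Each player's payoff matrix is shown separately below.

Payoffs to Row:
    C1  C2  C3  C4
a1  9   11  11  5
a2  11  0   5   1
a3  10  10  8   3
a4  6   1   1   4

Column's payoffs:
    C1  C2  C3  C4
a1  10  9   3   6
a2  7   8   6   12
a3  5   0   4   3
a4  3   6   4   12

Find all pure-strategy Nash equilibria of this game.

none

(a1, C1): Row can switch to a2 (9 → 11). Not NE.
(a1, C2): Column can switch to C1 (9 → 10). Not NE.
(a1, C3): Column can switch to C1 (3 → 10). Not NE.
(a1, C4): Column can switch to C1 (6 → 10). Not NE.
(a2, C1): Column can switch to C2 (7 → 8). Not NE.
(a2, C2): Row can switch to a1 (0 → 11). Not NE.
(a2, C3): Row can switch to a1 (5 → 11). Not NE.
(a2, C4): Row can switch to a1 (1 → 5). Not NE.
(a3, C1): Row can switch to a2 (10 → 11). Not NE.
(a3, C2): Row can switch to a1 (10 → 11). Not NE.
(a3, C3): Row can switch to a1 (8 → 11). Not NE.
(a3, C4): Row can switch to a1 (3 → 5). Not NE.
(The remaining 4 profiles each have a profitable deviation by the same check.)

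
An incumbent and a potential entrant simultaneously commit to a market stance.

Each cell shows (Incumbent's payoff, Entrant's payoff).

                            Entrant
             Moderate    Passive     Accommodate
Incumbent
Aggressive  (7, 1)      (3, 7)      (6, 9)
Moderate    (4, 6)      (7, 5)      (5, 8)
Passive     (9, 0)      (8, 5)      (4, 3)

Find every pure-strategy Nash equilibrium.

Incumbent against Moderate: payoffs 7, 4, 9 → best response Passive.
Incumbent against Passive: payoffs 3, 7, 8 → best response Passive.
Incumbent against Accommodate: payoffs 6, 5, 4 → best response Aggressive.
Entrant against Aggressive: payoffs 1, 7, 9 → best response Accommodate.
Entrant against Moderate: payoffs 6, 5, 8 → best response Accommodate.
Entrant against Passive: payoffs 0, 5, 3 → best response Passive.
Mutual best responses: (Aggressive, Accommodate); (Passive, Passive).

(Aggressive, Accommodate); (Passive, Passive)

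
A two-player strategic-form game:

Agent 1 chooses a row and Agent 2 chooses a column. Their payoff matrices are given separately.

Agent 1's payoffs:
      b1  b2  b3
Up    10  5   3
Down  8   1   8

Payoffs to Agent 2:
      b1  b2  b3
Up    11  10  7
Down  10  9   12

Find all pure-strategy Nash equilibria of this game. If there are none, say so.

For each player, find the best response to each opponent profile; mutual best responses are the pure NE.
Agent 1 against b1: payoffs 10, 8 → best response Up.
Agent 1 against b2: payoffs 5, 1 → best response Up.
Agent 1 against b3: payoffs 3, 8 → best response Down.
Agent 2 against Up: payoffs 11, 10, 7 → best response b1.
Agent 2 against Down: payoffs 10, 9, 12 → best response b3.
Mutual best responses: (Up, b1); (Down, b3).

Pure-strategy Nash equilibria: (Up, b1); (Down, b3)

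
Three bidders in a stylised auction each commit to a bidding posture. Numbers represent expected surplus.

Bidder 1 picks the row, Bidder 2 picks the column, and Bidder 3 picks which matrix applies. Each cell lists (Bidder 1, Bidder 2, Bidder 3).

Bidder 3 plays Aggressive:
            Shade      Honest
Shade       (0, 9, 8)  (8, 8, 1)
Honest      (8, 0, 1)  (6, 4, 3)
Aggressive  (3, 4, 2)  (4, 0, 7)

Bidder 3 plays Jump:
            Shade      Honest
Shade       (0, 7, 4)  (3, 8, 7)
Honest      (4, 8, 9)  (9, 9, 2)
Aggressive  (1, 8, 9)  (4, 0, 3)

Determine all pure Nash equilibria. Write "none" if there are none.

This game has no pure Nash equilibrium.

Check each profile: it is a Nash equilibrium iff no player can strictly gain by switching unilaterally.
(Shade, Shade, Aggressive): Bidder 1 can switch to Honest (0 → 8). Not NE.
(Shade, Shade, Jump): Bidder 1 can switch to Honest (0 → 4). Not NE.
(Shade, Honest, Aggressive): Bidder 2 can switch to Shade (8 → 9). Not NE.
(Shade, Honest, Jump): Bidder 1 can switch to Honest (3 → 9). Not NE.
(Honest, Shade, Aggressive): Bidder 2 can switch to Honest (0 → 4). Not NE.
(Honest, Shade, Jump): Bidder 2 can switch to Honest (8 → 9). Not NE.
(Honest, Honest, Aggressive): Bidder 1 can switch to Shade (6 → 8). Not NE.
(Honest, Honest, Jump): Bidder 3 can switch to Aggressive (2 → 3). Not NE.
(The remaining 4 profiles each have a profitable deviation by the same check.)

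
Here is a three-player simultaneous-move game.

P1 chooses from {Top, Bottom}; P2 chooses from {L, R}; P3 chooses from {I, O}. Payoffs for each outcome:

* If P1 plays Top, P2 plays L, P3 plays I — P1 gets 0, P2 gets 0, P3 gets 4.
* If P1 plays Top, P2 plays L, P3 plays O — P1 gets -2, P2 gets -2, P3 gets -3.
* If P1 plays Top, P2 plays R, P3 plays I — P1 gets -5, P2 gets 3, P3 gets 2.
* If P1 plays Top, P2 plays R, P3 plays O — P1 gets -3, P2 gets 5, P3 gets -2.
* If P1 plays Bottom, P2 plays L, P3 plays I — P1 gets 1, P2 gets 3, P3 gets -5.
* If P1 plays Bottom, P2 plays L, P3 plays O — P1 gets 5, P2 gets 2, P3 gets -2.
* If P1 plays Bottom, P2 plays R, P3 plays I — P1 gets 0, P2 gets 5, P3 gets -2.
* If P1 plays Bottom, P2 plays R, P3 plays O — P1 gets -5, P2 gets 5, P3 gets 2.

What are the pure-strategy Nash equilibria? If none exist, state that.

For each player, find the best response to each opponent profile; mutual best responses are the pure NE.
P1 against (L, I): payoffs 0, 1 → best response Bottom.
P1 against (L, O): payoffs -2, 5 → best response Bottom.
P1 against (R, I): payoffs -5, 0 → best response Bottom.
P1 against (R, O): payoffs -3, -5 → best response Top.
P2 against (Top, I): payoffs 0, 3 → best response R.
P2 against (Top, O): payoffs -2, 5 → best response R.
P2 against (Bottom, I): payoffs 3, 5 → best response R.
P2 against (Bottom, O): payoffs 2, 5 → best response R.
P3 against (Top, L): payoffs 4, -3 → best response I.
P3 against (Top, R): payoffs 2, -2 → best response I.
P3 against (Bottom, L): payoffs -5, -2 → best response O.
P3 against (Bottom, R): payoffs -2, 2 → best response O.
No profile is a mutual best response for all players.

No pure-strategy Nash equilibrium.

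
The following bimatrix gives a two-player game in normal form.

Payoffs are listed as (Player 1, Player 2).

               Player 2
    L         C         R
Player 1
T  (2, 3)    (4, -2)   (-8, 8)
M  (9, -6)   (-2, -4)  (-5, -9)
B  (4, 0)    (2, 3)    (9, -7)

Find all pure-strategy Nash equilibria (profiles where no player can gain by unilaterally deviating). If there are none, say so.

none

Player 1 against L: payoffs 2, 9, 4 → best response M.
Player 1 against C: payoffs 4, -2, 2 → best response T.
Player 1 against R: payoffs -8, -5, 9 → best response B.
Player 2 against T: payoffs 3, -2, 8 → best response R.
Player 2 against M: payoffs -6, -4, -9 → best response C.
Player 2 against B: payoffs 0, 3, -7 → best response C.
No profile is a mutual best response for all players.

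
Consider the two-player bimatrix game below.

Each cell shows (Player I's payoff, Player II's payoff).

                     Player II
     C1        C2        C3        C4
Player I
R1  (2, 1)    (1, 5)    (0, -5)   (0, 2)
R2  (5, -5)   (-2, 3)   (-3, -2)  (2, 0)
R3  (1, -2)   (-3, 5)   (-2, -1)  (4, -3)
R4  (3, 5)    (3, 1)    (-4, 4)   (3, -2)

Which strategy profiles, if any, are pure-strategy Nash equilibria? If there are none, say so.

There is no pure-strategy Nash equilibrium.

Player I against C1: payoffs 2, 5, 1, 3 → best response R2.
Player I against C2: payoffs 1, -2, -3, 3 → best response R4.
Player I against C3: payoffs 0, -3, -2, -4 → best response R1.
Player I against C4: payoffs 0, 2, 4, 3 → best response R3.
Player II against R1: payoffs 1, 5, -5, 2 → best response C2.
Player II against R2: payoffs -5, 3, -2, 0 → best response C2.
Player II against R3: payoffs -2, 5, -1, -3 → best response C2.
Player II against R4: payoffs 5, 1, 4, -2 → best response C1.
No profile is a mutual best response for all players.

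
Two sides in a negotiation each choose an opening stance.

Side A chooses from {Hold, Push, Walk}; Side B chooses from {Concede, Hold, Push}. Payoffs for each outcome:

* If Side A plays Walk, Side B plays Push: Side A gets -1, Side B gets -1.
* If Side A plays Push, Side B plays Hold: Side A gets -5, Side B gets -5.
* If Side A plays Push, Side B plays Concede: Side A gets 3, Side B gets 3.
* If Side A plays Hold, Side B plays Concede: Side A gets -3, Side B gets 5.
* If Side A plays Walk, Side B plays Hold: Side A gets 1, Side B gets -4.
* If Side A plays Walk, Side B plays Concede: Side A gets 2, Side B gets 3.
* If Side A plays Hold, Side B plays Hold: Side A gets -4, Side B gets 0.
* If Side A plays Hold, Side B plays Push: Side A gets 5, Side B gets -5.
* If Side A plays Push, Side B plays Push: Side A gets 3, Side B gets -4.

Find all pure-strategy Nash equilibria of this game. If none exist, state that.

(Push, Concede)

For each strategy profile, look for a profitable unilateral deviation.
(Hold, Concede): Side A can switch to Push (-3 → 3). Not NE.
(Hold, Hold): Side A can switch to Walk (-4 → 1). Not NE.
(Hold, Push): Side B can switch to Concede (-5 → 5). Not NE.
(Push, Concede): Side A gets 3, best alternative 2; Side B gets 3, best alternative -4. No profitable deviation — NE.
(Push, Hold): Side A can switch to Hold (-5 → -4). Not NE.
(Push, Push): Side A can switch to Hold (3 → 5). Not NE.
(Walk, Concede): Side A can switch to Push (2 → 3). Not NE.
(Walk, Hold): Side B can switch to Concede (-4 → 3). Not NE.
(Walk, Push): Side A can switch to Hold (-1 → 5). Not NE.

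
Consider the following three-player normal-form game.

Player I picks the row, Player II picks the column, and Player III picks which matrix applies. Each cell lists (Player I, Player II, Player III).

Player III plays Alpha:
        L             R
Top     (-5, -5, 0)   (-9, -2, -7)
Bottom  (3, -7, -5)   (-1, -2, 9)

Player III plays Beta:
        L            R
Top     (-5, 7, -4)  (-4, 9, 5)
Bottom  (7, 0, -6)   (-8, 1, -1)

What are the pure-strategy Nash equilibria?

Pure-strategy Nash equilibria: (Top, R, Beta), (Bottom, R, Alpha)

Player I against (L, Alpha): payoffs -5, 3 → best response Bottom.
Player I against (L, Beta): payoffs -5, 7 → best response Bottom.
Player I against (R, Alpha): payoffs -9, -1 → best response Bottom.
Player I against (R, Beta): payoffs -4, -8 → best response Top.
Player II against (Top, Alpha): payoffs -5, -2 → best response R.
Player II against (Top, Beta): payoffs 7, 9 → best response R.
Player II against (Bottom, Alpha): payoffs -7, -2 → best response R.
Player II against (Bottom, Beta): payoffs 0, 1 → best response R.
Player III against (Top, L): payoffs 0, -4 → best response Alpha.
Player III against (Top, R): payoffs -7, 5 → best response Beta.
Player III against (Bottom, L): payoffs -5, -6 → best response Alpha.
Player III against (Bottom, R): payoffs 9, -1 → best response Alpha.
Mutual best responses: (Top, R, Beta); (Bottom, R, Alpha).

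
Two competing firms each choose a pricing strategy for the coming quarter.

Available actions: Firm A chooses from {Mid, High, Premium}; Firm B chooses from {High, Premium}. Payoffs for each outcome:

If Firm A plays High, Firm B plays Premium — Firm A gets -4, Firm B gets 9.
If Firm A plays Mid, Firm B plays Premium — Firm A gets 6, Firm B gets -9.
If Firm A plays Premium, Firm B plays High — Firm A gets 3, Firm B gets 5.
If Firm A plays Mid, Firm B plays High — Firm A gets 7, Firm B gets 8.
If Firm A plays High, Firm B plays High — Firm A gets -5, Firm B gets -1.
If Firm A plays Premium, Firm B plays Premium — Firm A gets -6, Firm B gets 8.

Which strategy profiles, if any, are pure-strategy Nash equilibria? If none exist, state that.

The unique pure-strategy Nash equilibrium is (Mid, High).

Firm A against High: payoffs 7, -5, 3 → best response Mid.
Firm A against Premium: payoffs 6, -4, -6 → best response Mid.
Firm B against Mid: payoffs 8, -9 → best response High.
Firm B against High: payoffs -1, 9 → best response Premium.
Firm B against Premium: payoffs 5, 8 → best response Premium.
Mutual best responses: (Mid, High).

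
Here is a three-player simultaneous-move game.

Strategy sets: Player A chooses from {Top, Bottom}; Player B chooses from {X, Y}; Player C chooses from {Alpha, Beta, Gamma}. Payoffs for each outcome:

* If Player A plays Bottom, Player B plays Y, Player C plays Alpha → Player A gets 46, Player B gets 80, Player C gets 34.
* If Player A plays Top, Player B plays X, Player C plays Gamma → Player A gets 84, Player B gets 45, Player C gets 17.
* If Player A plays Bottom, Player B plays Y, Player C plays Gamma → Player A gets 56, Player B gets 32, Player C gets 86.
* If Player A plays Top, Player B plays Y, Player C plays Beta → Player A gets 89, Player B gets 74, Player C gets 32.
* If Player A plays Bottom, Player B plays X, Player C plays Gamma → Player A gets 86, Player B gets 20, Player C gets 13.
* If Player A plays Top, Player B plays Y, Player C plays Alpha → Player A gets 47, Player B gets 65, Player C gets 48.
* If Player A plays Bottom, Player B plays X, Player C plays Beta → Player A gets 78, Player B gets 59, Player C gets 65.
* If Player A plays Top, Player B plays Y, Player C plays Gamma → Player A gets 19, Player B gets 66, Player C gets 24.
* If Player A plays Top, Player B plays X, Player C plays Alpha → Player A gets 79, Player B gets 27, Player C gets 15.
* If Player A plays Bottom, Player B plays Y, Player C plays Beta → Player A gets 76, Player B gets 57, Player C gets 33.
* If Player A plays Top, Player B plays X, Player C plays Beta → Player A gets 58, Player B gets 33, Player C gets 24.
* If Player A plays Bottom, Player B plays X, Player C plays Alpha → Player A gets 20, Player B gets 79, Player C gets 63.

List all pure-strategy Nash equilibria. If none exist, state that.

Check each profile: it is a Nash equilibrium iff no player can strictly gain by switching unilaterally.
(Top, X, Alpha): Player B can switch to Y (27 → 65). Not NE.
(Top, X, Beta): Player A can switch to Bottom (58 → 78). Not NE.
(Top, X, Gamma): Player A can switch to Bottom (84 → 86). Not NE.
(Top, Y, Alpha): Player A gets 47, best alternative 46; Player B gets 65, best alternative 27; Player C gets 48, best alternative 32. No profitable deviation — NE.
(Top, Y, Beta): Player C can switch to Alpha (32 → 48). Not NE.
(Top, Y, Gamma): Player A can switch to Bottom (19 → 56). Not NE.
(Bottom, X, Alpha): Player A can switch to Top (20 → 79). Not NE.
(Bottom, X, Beta): Player A gets 78, best alternative 58; Player B gets 59, best alternative 57; Player C gets 65, best alternative 63. No profitable deviation — NE.
(Bottom, Y, Gamma): Player A gets 56, best alternative 19; Player B gets 32, best alternative 20; Player C gets 86, best alternative 34. No profitable deviation — NE.
(The remaining 3 profiles each have a profitable deviation by the same check.)

(Top, Y, Alpha) and (Bottom, X, Beta) and (Bottom, Y, Gamma)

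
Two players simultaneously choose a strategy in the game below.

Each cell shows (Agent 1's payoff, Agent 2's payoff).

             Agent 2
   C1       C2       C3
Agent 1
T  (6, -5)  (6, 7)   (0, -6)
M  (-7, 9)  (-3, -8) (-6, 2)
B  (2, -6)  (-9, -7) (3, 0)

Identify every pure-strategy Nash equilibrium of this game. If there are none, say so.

Agent 1 against C1: payoffs 6, -7, 2 → best response T.
Agent 1 against C2: payoffs 6, -3, -9 → best response T.
Agent 1 against C3: payoffs 0, -6, 3 → best response B.
Agent 2 against T: payoffs -5, 7, -6 → best response C2.
Agent 2 against M: payoffs 9, -8, 2 → best response C1.
Agent 2 against B: payoffs -6, -7, 0 → best response C3.
Mutual best responses: (T, C2); (B, C3).

The pure Nash equilibria are (T, C2) and (B, C3).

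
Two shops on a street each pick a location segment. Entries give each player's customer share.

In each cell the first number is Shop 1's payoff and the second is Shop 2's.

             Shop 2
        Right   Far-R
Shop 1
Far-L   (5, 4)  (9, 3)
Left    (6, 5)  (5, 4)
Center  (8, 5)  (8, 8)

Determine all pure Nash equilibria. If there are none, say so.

This game has no pure Nash equilibrium.

Check each profile: it is a Nash equilibrium iff no player can strictly gain by switching unilaterally.
(Far-L, Right): Shop 1 can switch to Left (5 → 6). Not NE.
(Far-L, Far-R): Shop 2 can switch to Right (3 → 4). Not NE.
(Left, Right): Shop 1 can switch to Center (6 → 8). Not NE.
(Left, Far-R): Shop 1 can switch to Far-L (5 → 9). Not NE.
(Center, Right): Shop 2 can switch to Far-R (5 → 8). Not NE.
(Center, Far-R): Shop 1 can switch to Far-L (8 → 9). Not NE.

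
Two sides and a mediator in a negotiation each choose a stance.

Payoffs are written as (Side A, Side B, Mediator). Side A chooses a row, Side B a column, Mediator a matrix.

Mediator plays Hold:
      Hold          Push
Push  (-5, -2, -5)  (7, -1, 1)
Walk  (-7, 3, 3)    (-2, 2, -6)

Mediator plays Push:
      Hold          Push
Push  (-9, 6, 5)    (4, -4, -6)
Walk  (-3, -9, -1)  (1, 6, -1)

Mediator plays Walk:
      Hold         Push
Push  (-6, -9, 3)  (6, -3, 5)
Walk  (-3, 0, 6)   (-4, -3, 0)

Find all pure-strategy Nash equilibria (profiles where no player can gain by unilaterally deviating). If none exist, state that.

The pure Nash equilibria are (Push, Push, Walk) and (Walk, Hold, Walk).

Side A against (Hold, Hold): payoffs -5, -7 → best response Push.
Side A against (Hold, Push): payoffs -9, -3 → best response Walk.
Side A against (Hold, Walk): payoffs -6, -3 → best response Walk.
Side A against (Push, Hold): payoffs 7, -2 → best response Push.
Side A against (Push, Push): payoffs 4, 1 → best response Push.
Side A against (Push, Walk): payoffs 6, -4 → best response Push.
Side B against (Push, Hold): payoffs -2, -1 → best response Push.
Side B against (Push, Push): payoffs 6, -4 → best response Hold.
Side B against (Push, Walk): payoffs -9, -3 → best response Push.
Side B against (Walk, Hold): payoffs 3, 2 → best response Hold.
Side B against (Walk, Push): payoffs -9, 6 → best response Push.
Side B against (Walk, Walk): payoffs 0, -3 → best response Hold.
Mediator against (Push, Hold): payoffs -5, 5, 3 → best response Push.
Mediator against (Push, Push): payoffs 1, -6, 5 → best response Walk.
Mediator against (Walk, Hold): payoffs 3, -1, 6 → best response Walk.
Mediator against (Walk, Push): payoffs -6, -1, 0 → best response Walk.
Mutual best responses: (Push, Push, Walk); (Walk, Hold, Walk).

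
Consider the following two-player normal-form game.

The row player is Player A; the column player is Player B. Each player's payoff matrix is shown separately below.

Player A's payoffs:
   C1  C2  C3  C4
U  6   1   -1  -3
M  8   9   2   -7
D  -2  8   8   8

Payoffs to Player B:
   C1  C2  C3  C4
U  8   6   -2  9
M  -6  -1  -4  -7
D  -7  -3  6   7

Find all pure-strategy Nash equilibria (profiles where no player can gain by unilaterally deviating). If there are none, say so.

The pure Nash equilibria are (M, C2), (D, C4).

Player A against C1: payoffs 6, 8, -2 → best response M.
Player A against C2: payoffs 1, 9, 8 → best response M.
Player A against C3: payoffs -1, 2, 8 → best response D.
Player A against C4: payoffs -3, -7, 8 → best response D.
Player B against U: payoffs 8, 6, -2, 9 → best response C4.
Player B against M: payoffs -6, -1, -4, -7 → best response C2.
Player B against D: payoffs -7, -3, 6, 7 → best response C4.
Mutual best responses: (M, C2); (D, C4).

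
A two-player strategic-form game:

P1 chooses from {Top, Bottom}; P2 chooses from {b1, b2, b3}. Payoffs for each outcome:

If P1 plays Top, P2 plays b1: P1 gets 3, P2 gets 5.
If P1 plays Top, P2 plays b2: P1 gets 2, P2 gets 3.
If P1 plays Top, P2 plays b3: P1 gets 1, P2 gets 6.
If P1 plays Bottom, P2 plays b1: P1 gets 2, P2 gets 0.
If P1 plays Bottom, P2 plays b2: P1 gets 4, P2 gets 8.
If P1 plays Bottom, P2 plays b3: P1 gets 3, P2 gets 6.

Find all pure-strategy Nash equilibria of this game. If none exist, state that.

(Top, b1): P2 can switch to b3 (5 → 6). Not NE.
(Top, b2): P1 can switch to Bottom (2 → 4). Not NE.
(Top, b3): P1 can switch to Bottom (1 → 3). Not NE.
(Bottom, b1): P1 can switch to Top (2 → 3). Not NE.
(Bottom, b2): P1 gets 4, best alternative 2; P2 gets 8, best alternative 6. No profitable deviation — NE.
(Bottom, b3): P2 can switch to b2 (6 → 8). Not NE.

Pure NE: (Bottom, b2)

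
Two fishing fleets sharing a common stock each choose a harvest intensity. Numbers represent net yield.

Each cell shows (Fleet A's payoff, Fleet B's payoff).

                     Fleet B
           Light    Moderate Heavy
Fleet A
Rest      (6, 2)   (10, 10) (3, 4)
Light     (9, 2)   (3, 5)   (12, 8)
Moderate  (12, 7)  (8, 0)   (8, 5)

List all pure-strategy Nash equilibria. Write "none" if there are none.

The pure Nash equilibria are (Rest, Moderate) and (Light, Heavy) and (Moderate, Light).

Fleet A against Light: payoffs 6, 9, 12 → best response Moderate.
Fleet A against Moderate: payoffs 10, 3, 8 → best response Rest.
Fleet A against Heavy: payoffs 3, 12, 8 → best response Light.
Fleet B against Rest: payoffs 2, 10, 4 → best response Moderate.
Fleet B against Light: payoffs 2, 5, 8 → best response Heavy.
Fleet B against Moderate: payoffs 7, 0, 5 → best response Light.
Mutual best responses: (Rest, Moderate); (Light, Heavy); (Moderate, Light).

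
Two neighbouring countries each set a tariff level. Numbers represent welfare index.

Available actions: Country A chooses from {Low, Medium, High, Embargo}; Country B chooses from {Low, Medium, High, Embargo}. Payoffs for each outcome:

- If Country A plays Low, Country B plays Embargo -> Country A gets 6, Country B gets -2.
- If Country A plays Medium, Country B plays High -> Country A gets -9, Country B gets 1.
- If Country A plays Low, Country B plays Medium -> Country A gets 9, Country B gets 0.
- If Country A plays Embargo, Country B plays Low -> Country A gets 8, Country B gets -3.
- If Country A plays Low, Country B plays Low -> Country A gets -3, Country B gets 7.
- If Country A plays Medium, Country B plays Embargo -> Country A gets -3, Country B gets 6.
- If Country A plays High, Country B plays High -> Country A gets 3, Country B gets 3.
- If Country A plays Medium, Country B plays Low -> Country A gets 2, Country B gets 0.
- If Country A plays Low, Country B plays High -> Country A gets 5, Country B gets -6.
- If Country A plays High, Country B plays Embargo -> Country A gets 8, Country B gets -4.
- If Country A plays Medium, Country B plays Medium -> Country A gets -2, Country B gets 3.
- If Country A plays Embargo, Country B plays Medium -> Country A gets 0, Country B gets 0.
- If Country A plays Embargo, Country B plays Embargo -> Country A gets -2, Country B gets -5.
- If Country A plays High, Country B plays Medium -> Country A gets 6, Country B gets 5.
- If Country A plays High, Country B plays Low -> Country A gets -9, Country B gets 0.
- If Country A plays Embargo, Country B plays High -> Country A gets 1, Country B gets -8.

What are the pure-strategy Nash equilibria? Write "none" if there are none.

For each player, find the best response to each opponent profile; mutual best responses are the pure NE.
Country A against Low: payoffs -3, 2, -9, 8 → best response Embargo.
Country A against Medium: payoffs 9, -2, 6, 0 → best response Low.
Country A against High: payoffs 5, -9, 3, 1 → best response Low.
Country A against Embargo: payoffs 6, -3, 8, -2 → best response High.
Country B against Low: payoffs 7, 0, -6, -2 → best response Low.
Country B against Medium: payoffs 0, 3, 1, 6 → best response Embargo.
Country B against High: payoffs 0, 5, 3, -4 → best response Medium.
Country B against Embargo: payoffs -3, 0, -8, -5 → best response Medium.
No profile is a mutual best response for all players.

none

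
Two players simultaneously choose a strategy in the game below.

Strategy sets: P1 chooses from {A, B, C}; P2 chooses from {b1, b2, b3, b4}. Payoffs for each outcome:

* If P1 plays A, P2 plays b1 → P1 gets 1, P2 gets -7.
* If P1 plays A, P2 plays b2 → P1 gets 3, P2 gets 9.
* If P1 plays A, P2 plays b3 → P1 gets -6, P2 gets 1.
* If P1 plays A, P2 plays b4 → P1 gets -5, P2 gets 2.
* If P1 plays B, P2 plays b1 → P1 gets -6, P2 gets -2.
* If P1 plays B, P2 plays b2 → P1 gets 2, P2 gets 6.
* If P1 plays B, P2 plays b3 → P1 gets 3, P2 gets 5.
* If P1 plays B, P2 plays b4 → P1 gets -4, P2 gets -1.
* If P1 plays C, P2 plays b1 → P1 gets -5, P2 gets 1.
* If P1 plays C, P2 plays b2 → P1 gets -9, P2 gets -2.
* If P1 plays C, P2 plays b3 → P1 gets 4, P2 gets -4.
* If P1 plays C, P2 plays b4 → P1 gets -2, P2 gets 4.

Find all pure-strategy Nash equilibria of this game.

The pure Nash equilibria are (A, b2), (C, b4).

(A, b1): P2 can switch to b2 (-7 → 9). Not NE.
(A, b2): P1 gets 3, best alternative 2; P2 gets 9, best alternative 2. No profitable deviation — NE.
(A, b3): P1 can switch to B (-6 → 3). Not NE.
(A, b4): P1 can switch to B (-5 → -4). Not NE.
(B, b1): P1 can switch to A (-6 → 1). Not NE.
(B, b2): P1 can switch to A (2 → 3). Not NE.
(B, b3): P1 can switch to C (3 → 4). Not NE.
(B, b4): P1 can switch to C (-4 → -2). Not NE.
(C, b1): P1 can switch to A (-5 → 1). Not NE.
(C, b2): P1 can switch to A (-9 → 3). Not NE.
(C, b3): P2 can switch to b1 (-4 → 1). Not NE.
(C, b4): P1 gets -2, best alternative -4; P2 gets 4, best alternative 1. No profitable deviation — NE.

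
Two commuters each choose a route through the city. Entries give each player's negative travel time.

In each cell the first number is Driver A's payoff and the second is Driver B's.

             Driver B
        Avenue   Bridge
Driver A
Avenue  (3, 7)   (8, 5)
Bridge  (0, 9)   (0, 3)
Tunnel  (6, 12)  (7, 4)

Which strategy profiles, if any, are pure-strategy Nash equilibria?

Driver A against Avenue: payoffs 3, 0, 6 → best response Tunnel.
Driver A against Bridge: payoffs 8, 0, 7 → best response Avenue.
Driver B against Avenue: payoffs 7, 5 → best response Avenue.
Driver B against Bridge: payoffs 9, 3 → best response Avenue.
Driver B against Tunnel: payoffs 12, 4 → best response Avenue.
Mutual best responses: (Tunnel, Avenue).

Pure NE: (Tunnel, Avenue)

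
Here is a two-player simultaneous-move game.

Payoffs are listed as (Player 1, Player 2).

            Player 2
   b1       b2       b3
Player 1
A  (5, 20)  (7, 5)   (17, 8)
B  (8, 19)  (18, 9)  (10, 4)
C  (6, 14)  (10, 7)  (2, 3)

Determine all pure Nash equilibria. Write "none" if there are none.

The unique pure-strategy Nash equilibrium is (B, b1).

(A, b1): Player 1 can switch to B (5 → 8). Not NE.
(A, b2): Player 1 can switch to B (7 → 18). Not NE.
(A, b3): Player 2 can switch to b1 (8 → 20). Not NE.
(B, b1): Player 1 gets 8, best alternative 6; Player 2 gets 19, best alternative 9. No profitable deviation — NE.
(B, b2): Player 2 can switch to b1 (9 → 19). Not NE.
(B, b3): Player 1 can switch to A (10 → 17). Not NE.
(C, b1): Player 1 can switch to B (6 → 8). Not NE.
(C, b2): Player 1 can switch to B (10 → 18). Not NE.
(C, b3): Player 1 can switch to A (2 → 17). Not NE.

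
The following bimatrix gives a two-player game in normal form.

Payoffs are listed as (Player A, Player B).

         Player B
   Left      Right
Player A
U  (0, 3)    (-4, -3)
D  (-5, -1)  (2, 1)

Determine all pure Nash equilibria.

Player A against Left: payoffs 0, -5 → best response U.
Player A against Right: payoffs -4, 2 → best response D.
Player B against U: payoffs 3, -3 → best response Left.
Player B against D: payoffs -1, 1 → best response Right.
Mutual best responses: (U, Left); (D, Right).

The pure Nash equilibria are (U, Left), (D, Right).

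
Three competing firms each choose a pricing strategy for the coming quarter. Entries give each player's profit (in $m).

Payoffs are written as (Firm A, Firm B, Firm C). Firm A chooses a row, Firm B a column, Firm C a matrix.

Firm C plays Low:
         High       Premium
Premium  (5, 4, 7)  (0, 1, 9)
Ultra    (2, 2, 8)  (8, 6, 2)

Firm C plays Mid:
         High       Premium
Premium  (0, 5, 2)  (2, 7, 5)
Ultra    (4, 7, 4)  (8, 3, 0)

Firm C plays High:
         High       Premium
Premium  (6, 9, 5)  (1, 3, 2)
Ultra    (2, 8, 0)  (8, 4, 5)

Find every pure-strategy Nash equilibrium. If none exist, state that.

(Premium, High, Low)

(Premium, High, Low): Firm A gets 5, best alternative 2; Firm B gets 4, best alternative 1; Firm C gets 7, best alternative 5. No profitable deviation — NE.
(Premium, High, Mid): Firm A can switch to Ultra (0 → 4). Not NE.
(Premium, High, High): Firm C can switch to Low (5 → 7). Not NE.
(Premium, Premium, Low): Firm A can switch to Ultra (0 → 8). Not NE.
(Premium, Premium, Mid): Firm A can switch to Ultra (2 → 8). Not NE.
(Premium, Premium, High): Firm A can switch to Ultra (1 → 8). Not NE.
(Ultra, High, Low): Firm A can switch to Premium (2 → 5). Not NE.
(Ultra, High, Mid): Firm C can switch to Low (4 → 8). Not NE.
(Ultra, High, High): Firm A can switch to Premium (2 → 6). Not NE.
(Ultra, Premium, Low): Firm C can switch to High (2 → 5). Not NE.
(Ultra, Premium, Mid): Firm B can switch to High (3 → 7). Not NE.
(Ultra, Premium, High): Firm B can switch to High (4 → 8). Not NE.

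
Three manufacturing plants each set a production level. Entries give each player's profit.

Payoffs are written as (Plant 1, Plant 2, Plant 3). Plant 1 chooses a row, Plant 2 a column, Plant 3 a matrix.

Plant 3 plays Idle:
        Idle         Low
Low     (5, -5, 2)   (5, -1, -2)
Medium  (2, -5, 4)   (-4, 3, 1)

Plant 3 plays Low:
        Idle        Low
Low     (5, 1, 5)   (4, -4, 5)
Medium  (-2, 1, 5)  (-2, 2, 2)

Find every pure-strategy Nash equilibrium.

(Low, Idle, Low)

Plant 1 against (Idle, Idle): payoffs 5, 2 → best response Low.
Plant 1 against (Idle, Low): payoffs 5, -2 → best response Low.
Plant 1 against (Low, Idle): payoffs 5, -4 → best response Low.
Plant 1 against (Low, Low): payoffs 4, -2 → best response Low.
Plant 2 against (Low, Idle): payoffs -5, -1 → best response Low.
Plant 2 against (Low, Low): payoffs 1, -4 → best response Idle.
Plant 2 against (Medium, Idle): payoffs -5, 3 → best response Low.
Plant 2 against (Medium, Low): payoffs 1, 2 → best response Low.
Plant 3 against (Low, Idle): payoffs 2, 5 → best response Low.
Plant 3 against (Low, Low): payoffs -2, 5 → best response Low.
Plant 3 against (Medium, Idle): payoffs 4, 5 → best response Low.
Plant 3 against (Medium, Low): payoffs 1, 2 → best response Low.
Mutual best responses: (Low, Idle, Low).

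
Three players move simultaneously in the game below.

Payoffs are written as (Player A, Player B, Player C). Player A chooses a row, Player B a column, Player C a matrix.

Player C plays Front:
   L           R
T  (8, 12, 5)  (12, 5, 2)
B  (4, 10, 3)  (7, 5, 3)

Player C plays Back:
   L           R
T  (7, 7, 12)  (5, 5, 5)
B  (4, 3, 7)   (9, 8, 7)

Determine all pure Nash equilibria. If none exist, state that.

(T, L, Front): Player C can switch to Back (5 → 12). Not NE.
(T, L, Back): Player A gets 7, best alternative 4; Player B gets 7, best alternative 5; Player C gets 12, best alternative 5. No profitable deviation — NE.
(T, R, Front): Player B can switch to L (5 → 12). Not NE.
(T, R, Back): Player A can switch to B (5 → 9). Not NE.
(B, L, Front): Player A can switch to T (4 → 8). Not NE.
(B, L, Back): Player A can switch to T (4 → 7). Not NE.
(B, R, Front): Player A can switch to T (7 → 12). Not NE.
(B, R, Back): Player A gets 9, best alternative 5; Player B gets 8, best alternative 3; Player C gets 7, best alternative 3. No profitable deviation — NE.

(T, L, Back); (B, R, Back)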